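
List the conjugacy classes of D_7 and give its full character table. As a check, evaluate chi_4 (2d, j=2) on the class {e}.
Conjugacy classes: {e} of size 1, {r^1, r^6} of size 2, {r^2, r^5} of size 2, {r^3, r^4} of size 2, {s, sr, ..., sr^6} of size 7.
Character table:
  irrep \ class              {e} (size 1)  {r^1, r^6} (size 2)  {r^2, r^5} (size 2)  {r^3, r^4} (size 2)  {s, sr, ..., sr^6} (size 7)
  chi_1 (triv)               1             1                    1                    1                    1                          
  chi_2 (sign: r->1, s->-1)  1             1                    1                    1                    -1                         
  chi_3 (2d, j=1)            2             2*cos(2*pi/7)        -2*cos(3*pi/7)       -2*cos(pi/7)         0                          
  chi_4 (2d, j=2)            2             -2*cos(3*pi/7)       -2*cos(pi/7)         2*cos(2*pi/7)        0                          
  chi_5 (2d, j=3)            2             -2*cos(pi/7)         2*cos(2*pi/7)        -2*cos(3*pi/7)       0                          

Spot check: chi_4 (2d, j=2) on {e} = 2.

Justification: D_7 has order 2*7 = 14 with 5 conjugacy classes, hence 5 irreducibles. Sum of squared dims 1 + 1 + 4 + 4 + 4 = 14 = |G|. Linear characters come from the abelianisation; the 2-dimensional irreps have character r^k -> 2*cos(2*pi*j*k/7), reflections -> 0.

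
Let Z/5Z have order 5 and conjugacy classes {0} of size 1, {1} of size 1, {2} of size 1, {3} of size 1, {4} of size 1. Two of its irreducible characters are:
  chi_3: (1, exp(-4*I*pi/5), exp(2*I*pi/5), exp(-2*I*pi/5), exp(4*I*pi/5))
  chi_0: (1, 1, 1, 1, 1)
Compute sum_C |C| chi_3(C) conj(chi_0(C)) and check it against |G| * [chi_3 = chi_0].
Sum = 0; so <chi_3, chi_0> = 0 (distinct irreducibles are orthogonal).

Why: Compute term by term over conjugacy classes (|C| * chi_3(C) * conj(chi_0(C))):
  1*(1)*conj(1) + 1*(exp(-4*I*pi/5))*conj(1) + 1*(exp(2*I*pi/5))*conj(1) + 1*(exp(-2*I*pi/5))*conj(1) + 1*(exp(4*I*pi/5))*conj(1)
  = (1) + (exp(-4*I*pi/5)) + (exp(2*I*pi/5)) + (exp(-2*I*pi/5)) + (exp(4*I*pi/5))
  = 0.
(Exp terms are combined using exp(i*s)*conj(exp(i*t)) = exp(i*(s-t)), and sums of them are collapsed using the identity that for every m > 1 the m distinct m-th roots of unity sum to 0, e.g. 1 + exp(2*I*pi/3) + exp(-2*I*pi/3) = 0.)
Dividing by |G| = 5 gives 0/5 = 0, matching the row-orthogonality relation <chi_3, chi_0> = [chi_3 = chi_0].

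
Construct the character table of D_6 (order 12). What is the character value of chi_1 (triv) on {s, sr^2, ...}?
Conjugacy classes: {e} of size 1, {r^3} of size 1, {r^1, r^5} of size 2, {r^2, r^4} of size 2, {s, sr^2, ...} of size 3, {sr, sr^3, ...} of size 3.
Character table:
  irrep \ class              {e} (size 1)  {r^3} (size 1)  {r^1, r^5} (size 2)  {r^2, r^4} (size 2)  {s, sr^2, ...} (size 3)  {sr, sr^3, ...} (size 3)
  chi_1 (triv)               1             1               1                    1                    1                        1                       
  chi_2 (sign: r->1, s->-1)  1             1               1                    1                    -1                       -1                      
  chi_3 (r->-1, s->1)        1             -1              -1                   1                    1                        -1                      
  chi_4 (r->-1, s->-1)       1             -1              -1                   1                    -1                       1                       
  chi_5 (2d, j=1)            2             -2              1                    -1                   0                        0                       
  chi_6 (2d, j=2)            2             2               -1                   -1                   0                        0                       

Spot check: chi_1 (triv) on {s, sr^2, ...} = 1.

D_6 has order 2*6 = 12 with 6 conjugacy classes, hence 6 irreducibles. Sum of squared dims 1 + 1 + 1 + 1 + 4 + 4 = 12 = |G|. Linear characters come from the abelianisation; the 2-dimensional irreps have character r^k -> 2*cos(2*pi*j*k/6), reflections -> 0.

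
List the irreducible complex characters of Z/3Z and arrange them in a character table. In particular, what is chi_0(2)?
Character table of Z/3Z (irreps indexed chi_0,...,chi_2 with chi_k(m) = zeta_3^(k*m), zeta_3 = exp(2*pi*i/3)):
  irrep \ class  {0} (size 1)  {1} (size 1)    {2} (size 1)  
  chi_0          1             1               1             
  chi_1          1             exp(2*I*pi/3)   exp(-2*I*pi/3)
  chi_2          1             exp(-2*I*pi/3)  exp(2*I*pi/3) 

Spot check: chi_0(2) = zeta_3^(0*2) = zeta_3^0 = 1.

Argument: Z/3Z is abelian, so all 3 irreducible complex representations are 1-dimensional. They are given by chi_k(m) = zeta_3^(k*m) for k = 0,...,2. Row orthogonality: sum_m chi_k(m) conj(chi_l(m)) = 3 * [k = l].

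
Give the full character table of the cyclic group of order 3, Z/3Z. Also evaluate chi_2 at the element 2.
Character table of Z/3Z (irreps indexed chi_0,...,chi_2 with chi_k(m) = zeta_3^(k*m), zeta_3 = exp(2*pi*i/3)):
  irrep \ class  {0} (size 1)  {1} (size 1)    {2} (size 1)  
  chi_0          1             1               1             
  chi_1          1             exp(2*I*pi/3)   exp(-2*I*pi/3)
  chi_2          1             exp(-2*I*pi/3)  exp(2*I*pi/3) 

Spot check: chi_2(2) = zeta_3^(2*2) = zeta_3^4 = exp(2*I*pi/3).

Justification: Z/3Z is abelian, so all 3 irreducible complex representations are 1-dimensional. They are given by chi_k(m) = zeta_3^(k*m) for k = 0,...,2. Row orthogonality: sum_m chi_k(m) conj(chi_l(m)) = 3 * [k = l].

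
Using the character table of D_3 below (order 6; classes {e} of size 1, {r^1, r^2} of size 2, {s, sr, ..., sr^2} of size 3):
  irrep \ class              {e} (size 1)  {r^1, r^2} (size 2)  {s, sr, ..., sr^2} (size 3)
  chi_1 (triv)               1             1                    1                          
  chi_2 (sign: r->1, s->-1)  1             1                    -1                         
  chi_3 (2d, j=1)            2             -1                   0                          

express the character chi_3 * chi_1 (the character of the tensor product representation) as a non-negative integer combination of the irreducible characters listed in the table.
chi_3 tensor chi_1 = chi_3 (all other irreducibles have multiplicity 0).

Explanation: The character of a tensor product is the pointwise product (chi_3 * chi_1)(C) = chi_3(C) * chi_1(C):
  {e}: (2)*(1), {r^1, r^2}: (-1)*(1), {s, sr, ..., sr^2}: (0)*(1)
so (chi_3 * chi_1) takes values
  {e} -> 2, {r^1, r^2} -> -1, {s, sr, ..., sr^2} -> 0.
Now take the inner product of this character with each irreducible chi from the table, <chi_3*chi_1, chi> = (1/6) sum_C |C| (chi_3*chi_1)(C) conj(chi(C)):
  <chi_3*chi_1, chi_1> = (1/6)[1*(2)*conj(1) + 2*(-1)*conj(1) + 3*(0)*conj(1)]
      = (1/6)[(2) + (-2) + (0)] = 0/6 = 0
  <chi_3*chi_1, chi_2> = (1/6)[1*(2)*conj(1) + 2*(-1)*conj(1) + 3*(0)*conj(-1)]
      = (1/6)[(2) + (-2) + (0)] = 0/6 = 0
  <chi_3*chi_1, chi_3> = (1/6)[1*(2)*conj(2) + 2*(-1)*conj(-1) + 3*(0)*conj(0)]
      = (1/6)[(4) + (2) + (0)] = 6/6 = 1
Hence the multiplicities are chi_3: 1. Dimension check: dim(chi_3)*dim(chi_1) = 2*1 = 2 and sum (mult * dim) = 1*2 = 2.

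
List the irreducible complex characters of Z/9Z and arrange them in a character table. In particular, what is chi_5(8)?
Character table of Z/9Z (irreps indexed chi_0,...,chi_8 with chi_k(m) = zeta_9^(k*m), zeta_9 = exp(2*pi*i/9)):
  irrep \ class  {0} (size 1)  {1} (size 1)    {2} (size 1)    {3} (size 1)    {4} (size 1)    {5} (size 1)    {6} (size 1)    {7} (size 1)    {8} (size 1)  
  chi_0          1             1               1               1               1               1               1               1               1             
  chi_1          1             exp(2*I*pi/9)   exp(4*I*pi/9)   exp(2*I*pi/3)   exp(8*I*pi/9)   exp(-8*I*pi/9)  exp(-2*I*pi/3)  exp(-4*I*pi/9)  exp(-2*I*pi/9)
  chi_2          1             exp(4*I*pi/9)   exp(8*I*pi/9)   exp(-2*I*pi/3)  exp(-2*I*pi/9)  exp(2*I*pi/9)   exp(2*I*pi/3)   exp(-8*I*pi/9)  exp(-4*I*pi/9)
  chi_3          1             exp(2*I*pi/3)   exp(-2*I*pi/3)  1               exp(2*I*pi/3)   exp(-2*I*pi/3)  1               exp(2*I*pi/3)   exp(-2*I*pi/3)
  chi_4          1             exp(8*I*pi/9)   exp(-2*I*pi/9)  exp(2*I*pi/3)   exp(-4*I*pi/9)  exp(4*I*pi/9)   exp(-2*I*pi/3)  exp(2*I*pi/9)   exp(-8*I*pi/9)
  chi_5          1             exp(-8*I*pi/9)  exp(2*I*pi/9)   exp(-2*I*pi/3)  exp(4*I*pi/9)   exp(-4*I*pi/9)  exp(2*I*pi/3)   exp(-2*I*pi/9)  exp(8*I*pi/9) 
  chi_6          1             exp(-2*I*pi/3)  exp(2*I*pi/3)   1               exp(-2*I*pi/3)  exp(2*I*pi/3)   1               exp(-2*I*pi/3)  exp(2*I*pi/3) 
  chi_7          1             exp(-4*I*pi/9)  exp(-8*I*pi/9)  exp(2*I*pi/3)   exp(2*I*pi/9)   exp(-2*I*pi/9)  exp(-2*I*pi/3)  exp(8*I*pi/9)   exp(4*I*pi/9) 
  chi_8          1             exp(-2*I*pi/9)  exp(-4*I*pi/9)  exp(-2*I*pi/3)  exp(-8*I*pi/9)  exp(8*I*pi/9)   exp(2*I*pi/3)   exp(4*I*pi/9)   exp(2*I*pi/9) 

Spot check: chi_5(8) = zeta_9^(5*8) = zeta_9^40 = exp(8*I*pi/9).

Why: Z/9Z is abelian, so all 9 irreducible complex representations are 1-dimensional. They are given by chi_k(m) = zeta_9^(k*m) for k = 0,...,8. Row orthogonality: sum_m chi_k(m) conj(chi_l(m)) = 9 * [k = l].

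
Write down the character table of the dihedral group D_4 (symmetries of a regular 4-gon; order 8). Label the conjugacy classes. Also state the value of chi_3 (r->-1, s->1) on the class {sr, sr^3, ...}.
Conjugacy classes: {e} of size 1, {r^2} of size 1, {r^1, r^3} of size 2, {s, sr^2, ...} of size 2, {sr, sr^3, ...} of size 2.
Character table:
  irrep \ class              {e} (size 1)  {r^2} (size 1)  {r^1, r^3} (size 2)  {s, sr^2, ...} (size 2)  {sr, sr^3, ...} (size 2)
  chi_1 (triv)               1             1               1                    1                        1                       
  chi_2 (sign: r->1, s->-1)  1             1               1                    -1                       -1                      
  chi_3 (r->-1, s->1)        1             1               -1                   1                        -1                      
  chi_4 (r->-1, s->-1)       1             1               -1                   -1                       1                       
  chi_5 (2d, j=1)            2             -2              0                    0                        0                       

Spot check: chi_3 (r->-1, s->1) on {sr, sr^3, ...} = -1.

Solution. D_4 has order 2*4 = 8 with 5 conjugacy classes, hence 5 irreducibles. Sum of squared dims 1 + 1 + 1 + 1 + 4 = 8 = |G|. Linear characters come from the abelianisation; the 2-dimensional irreps have character r^k -> 2*cos(2*pi*j*k/4), reflections -> 0.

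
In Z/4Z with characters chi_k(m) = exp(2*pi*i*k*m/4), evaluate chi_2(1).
chi_2(1) = zeta_4^2 = -1

Details: chi_2(1) = zeta_4^(2*1) = zeta_4^2. Since zeta_4^4 = 1, this equals zeta_4^2 = exp(2*pi*i*2/4) = -1.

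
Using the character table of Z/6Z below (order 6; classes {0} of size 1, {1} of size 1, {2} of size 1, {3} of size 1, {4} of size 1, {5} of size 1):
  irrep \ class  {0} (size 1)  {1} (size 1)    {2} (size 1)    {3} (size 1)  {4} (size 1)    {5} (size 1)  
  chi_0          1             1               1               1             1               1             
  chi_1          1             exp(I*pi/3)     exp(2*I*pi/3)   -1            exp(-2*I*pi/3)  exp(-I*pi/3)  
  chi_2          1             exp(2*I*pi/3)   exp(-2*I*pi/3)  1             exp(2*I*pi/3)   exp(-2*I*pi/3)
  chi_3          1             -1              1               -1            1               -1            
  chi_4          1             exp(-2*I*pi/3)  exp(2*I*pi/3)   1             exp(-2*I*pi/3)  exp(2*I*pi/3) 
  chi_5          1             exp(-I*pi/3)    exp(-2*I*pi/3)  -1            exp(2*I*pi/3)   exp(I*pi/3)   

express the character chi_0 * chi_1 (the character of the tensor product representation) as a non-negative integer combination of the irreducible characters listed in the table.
chi_0 tensor chi_1 = chi_1 (all other irreducibles have multiplicity 0).

Working: The character of a tensor product is the pointwise product (chi_0 * chi_1)(C) = chi_0(C) * chi_1(C):
  {0}: (1)*(1), {1}: (1)*(exp(I*pi/3)), {2}: (1)*(exp(2*I*pi/3)), {3}: (1)*(-1), {4}: (1)*(exp(-2*I*pi/3)), {5}: (1)*(exp(-I*pi/3))
so (chi_0 * chi_1) takes values
  {0} -> 1, {1} -> exp(I*pi/3), {2} -> exp(2*I*pi/3), {3} -> -1, {4} -> exp(-2*I*pi/3), {5} -> exp(-I*pi/3).
Now take the inner product of this character with each irreducible chi from the table, <chi_0*chi_1, chi> = (1/6) sum_C |C| (chi_0*chi_1)(C) conj(chi(C)):
  <chi_0*chi_1, chi_0> = (1/6)[1*(1)*conj(1) + 1*(exp(I*pi/3))*conj(1) + 1*(exp(2*I*pi/3))*conj(1) + 1*(-1)*conj(1) + 1*(exp(-2*I*pi/3))*conj(1) + 1*(exp(-I*pi/3))*conj(1)]
      = (1/6)[(1) + (exp(I*pi/3)) + (exp(2*I*pi/3)) + (-1) + (exp(-2*I*pi/3)) + (exp(-I*pi/3))] = 0/6 = 0
  <chi_0*chi_1, chi_1> = (1/6)[1*(1)*conj(1) + 1*(exp(I*pi/3))*conj(exp(I*pi/3)) + 1*(exp(2*I*pi/3))*conj(exp(2*I*pi/3)) + 1*(-1)*conj(-1) + 1*(exp(-2*I*pi/3))*conj(exp(-2*I*pi/3)) + 1*(exp(-I*pi/3))*conj(exp(-I*pi/3))]
      = (1/6)[(1) + (1) + (1) + (1) + (1) + (1)] = 6/6 = 1
  <chi_0*chi_1, chi_2> = (1/6)[1*(1)*conj(1) + 1*(exp(I*pi/3))*conj(exp(2*I*pi/3)) + 1*(exp(2*I*pi/3))*conj(exp(-2*I*pi/3)) + 1*(-1)*conj(1) + 1*(exp(-2*I*pi/3))*conj(exp(2*I*pi/3)) + 1*(exp(-I*pi/3))*conj(exp(-2*I*pi/3))]
      = (1/6)[(1) + (exp(-I*pi/3)) + (exp(-2*I*pi/3)) + (-1) + (exp(2*I*pi/3)) + (exp(I*pi/3))] = 0/6 = 0
  <chi_0*chi_1, chi_3> = (1/6)[1*(1)*conj(1) + 1*(exp(I*pi/3))*conj(-1) + 1*(exp(2*I*pi/3))*conj(1) + 1*(-1)*conj(-1) + 1*(exp(-2*I*pi/3))*conj(1) + 1*(exp(-I*pi/3))*conj(-1)]
      = (1/6)[(1) + (-exp(I*pi/3)) + (exp(2*I*pi/3)) + (1) + (exp(-2*I*pi/3)) + (-exp(-I*pi/3))] = 0/6 = 0
  <chi_0*chi_1, chi_4> = (1/6)[1*(1)*conj(1) + 1*(exp(I*pi/3))*conj(exp(-2*I*pi/3)) + 1*(exp(2*I*pi/3))*conj(exp(2*I*pi/3)) + 1*(-1)*conj(1) + 1*(exp(-2*I*pi/3))*conj(exp(-2*I*pi/3)) + 1*(exp(-I*pi/3))*conj(exp(2*I*pi/3))]
      = (1/6)[(1) + (-1) + (1) + (-1) + (1) + (-1)] = 0/6 = 0
  <chi_0*chi_1, chi_5> = (1/6)[1*(1)*conj(1) + 1*(exp(I*pi/3))*conj(exp(-I*pi/3)) + 1*(exp(2*I*pi/3))*conj(exp(-2*I*pi/3)) + 1*(-1)*conj(-1) + 1*(exp(-2*I*pi/3))*conj(exp(2*I*pi/3)) + 1*(exp(-I*pi/3))*conj(exp(I*pi/3))]
      = (1/6)[(1) + (exp(2*I*pi/3)) + (exp(-2*I*pi/3)) + (1) + (exp(2*I*pi/3)) + (exp(-2*I*pi/3))] = 0/6 = 0
(Exp terms are combined using exp(i*s)*conj(exp(i*t)) = exp(i*(s-t)), and sums of them are collapsed using the identity that for every m > 1 the m distinct m-th roots of unity sum to 0, e.g. 1 + exp(2*I*pi/3) + exp(-2*I*pi/3) = 0.)
Hence the multiplicities are chi_1: 1. Dimension check: dim(chi_0)*dim(chi_1) = 1*1 = 1 and sum (mult * dim) = 1*1 = 1.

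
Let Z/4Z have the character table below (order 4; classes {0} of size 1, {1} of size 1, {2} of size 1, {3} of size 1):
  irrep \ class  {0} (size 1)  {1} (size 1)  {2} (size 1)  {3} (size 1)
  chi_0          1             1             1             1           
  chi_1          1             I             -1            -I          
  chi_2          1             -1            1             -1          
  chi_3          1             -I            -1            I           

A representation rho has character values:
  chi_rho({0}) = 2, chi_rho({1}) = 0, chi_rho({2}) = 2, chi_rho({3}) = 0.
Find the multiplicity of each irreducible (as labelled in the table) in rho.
Multiplicities: chi_0: 1, chi_1: 0, chi_2: 1, chi_3: 0.

Why: Use <chi_rho, chi> = (1/|G|) sum_C |C| * chi_rho(C) * conj(chi(C)) with |G| = 4 for each irreducible chi in the table:
  <chi_rho, chi_0> = (1/4)[1*(2)*conj(1) + 1*(0)*conj(1) + 1*(2)*conj(1) + 1*(0)*conj(1)]
      = (1/4)[(2) + (0) + (2) + (0)] = 4/4 = 1
  <chi_rho, chi_1> = (1/4)[1*(2)*conj(1) + 1*(0)*conj(I) + 1*(2)*conj(-1) + 1*(0)*conj(-I)]
      = (1/4)[(2) + (0) + (-2) + (0)] = 0/4 = 0
  <chi_rho, chi_2> = (1/4)[1*(2)*conj(1) + 1*(0)*conj(-1) + 1*(2)*conj(1) + 1*(0)*conj(-1)]
      = (1/4)[(2) + (0) + (2) + (0)] = 4/4 = 1
  <chi_rho, chi_3> = (1/4)[1*(2)*conj(1) + 1*(0)*conj(-I) + 1*(2)*conj(-1) + 1*(0)*conj(I)]
      = (1/4)[(2) + (0) + (-2) + (0)] = 0/4 = 0
(Exp terms are combined using exp(i*s)*conj(exp(i*t)) = exp(i*(s-t)), and sums of them are collapsed using the identity that for every m > 1 the m distinct m-th roots of unity sum to 0, e.g. 1 + exp(2*I*pi/3) + exp(-2*I*pi/3) = 0.)
Dimension check: dim(rho) = sum (mult * dim) = 1*1 + 0*1 + 1*1 + 0*1 = 2 = chi_rho(e) = 2.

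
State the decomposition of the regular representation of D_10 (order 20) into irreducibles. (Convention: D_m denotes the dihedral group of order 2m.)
Each irreducible V_i of dimension d_i appears with multiplicity d_i, i.e. rho_reg = (direct sum over all irreducibles V_i) d_i V_i. The irreducible dimensions for D_10 are 1, 1, 1, 1, 2, 2, 2, 2: 4 irreducibles of dimension 1, each with multiplicity 1; 4 irreducibles of dimension 2, each with multiplicity 2. Total dimension 4*1*1 + 4*2*2 = 20 = |G|.

Why: General theorem: in the regular representation of a finite group G, each irreducible appears with multiplicity equal to its dimension. Check: dim(rho_reg) = sum d_i^2 = 1 + 1 + 1 + 1 + 4 + 4 + 4 + 4 = 20 = |G|.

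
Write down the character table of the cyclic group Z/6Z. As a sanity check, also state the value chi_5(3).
Character table of Z/6Z (irreps indexed chi_0,...,chi_5 with chi_k(m) = zeta_6^(k*m), zeta_6 = exp(2*pi*i/6)):
  irrep \ class  {0} (size 1)  {1} (size 1)    {2} (size 1)    {3} (size 1)  {4} (size 1)    {5} (size 1)  
  chi_0          1             1               1               1             1               1             
  chi_1          1             exp(I*pi/3)     exp(2*I*pi/3)   -1            exp(-2*I*pi/3)  exp(-I*pi/3)  
  chi_2          1             exp(2*I*pi/3)   exp(-2*I*pi/3)  1             exp(2*I*pi/3)   exp(-2*I*pi/3)
  chi_3          1             -1              1               -1            1               -1            
  chi_4          1             exp(-2*I*pi/3)  exp(2*I*pi/3)   1             exp(-2*I*pi/3)  exp(2*I*pi/3) 
  chi_5          1             exp(-I*pi/3)    exp(-2*I*pi/3)  -1            exp(2*I*pi/3)   exp(I*pi/3)   

Spot check: chi_5(3) = zeta_6^(5*3) = zeta_6^15 = -1.

Working: Z/6Z is abelian, so all 6 irreducible complex representations are 1-dimensional. They are given by chi_k(m) = zeta_6^(k*m) for k = 0,...,5. Row orthogonality: sum_m chi_k(m) conj(chi_l(m)) = 6 * [k = l].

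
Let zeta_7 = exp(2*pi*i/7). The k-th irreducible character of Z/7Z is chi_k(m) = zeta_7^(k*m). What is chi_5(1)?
chi_5(1) = zeta_7^5 = exp(-4*I*pi/7)

Argument: chi_5(1) = zeta_7^(5*1) = zeta_7^5. Since zeta_7^7 = 1, this equals zeta_7^5 = exp(2*pi*i*5/7) = exp(-4*I*pi/7).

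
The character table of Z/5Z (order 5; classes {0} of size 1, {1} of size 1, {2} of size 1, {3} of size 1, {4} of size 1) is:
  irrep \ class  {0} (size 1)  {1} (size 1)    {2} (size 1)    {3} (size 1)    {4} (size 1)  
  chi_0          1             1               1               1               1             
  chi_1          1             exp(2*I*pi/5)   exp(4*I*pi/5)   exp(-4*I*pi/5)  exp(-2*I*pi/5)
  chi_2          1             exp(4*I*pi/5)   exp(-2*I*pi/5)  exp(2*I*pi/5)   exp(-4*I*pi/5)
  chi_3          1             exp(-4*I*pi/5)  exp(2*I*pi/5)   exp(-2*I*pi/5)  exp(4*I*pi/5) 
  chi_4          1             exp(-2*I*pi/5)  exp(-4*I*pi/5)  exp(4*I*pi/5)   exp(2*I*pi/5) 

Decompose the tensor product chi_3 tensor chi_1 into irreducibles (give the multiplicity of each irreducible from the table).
chi_3 tensor chi_1 = chi_4 (all other irreducibles have multiplicity 0).

Solution. The character of a tensor product is the pointwise product (chi_3 * chi_1)(C) = chi_3(C) * chi_1(C):
  {0}: (1)*(1), {1}: (exp(-4*I*pi/5))*(exp(2*I*pi/5)), {2}: (exp(2*I*pi/5))*(exp(4*I*pi/5)), {3}: (exp(-2*I*pi/5))*(exp(-4*I*pi/5)), {4}: (exp(4*I*pi/5))*(exp(-2*I*pi/5))
so (chi_3 * chi_1) takes values
  {0} -> 1, {1} -> exp(-2*I*pi/5), {2} -> exp(-4*I*pi/5), {3} -> exp(4*I*pi/5), {4} -> exp(2*I*pi/5).
Now take the inner product of this character with each irreducible chi from the table, <chi_3*chi_1, chi> = (1/5) sum_C |C| (chi_3*chi_1)(C) conj(chi(C)):
  <chi_3*chi_1, chi_0> = (1/5)[1*(1)*conj(1) + 1*(exp(-2*I*pi/5))*conj(1) + 1*(exp(-4*I*pi/5))*conj(1) + 1*(exp(4*I*pi/5))*conj(1) + 1*(exp(2*I*pi/5))*conj(1)]
      = (1/5)[(1) + (exp(-2*I*pi/5)) + (exp(-4*I*pi/5)) + (exp(4*I*pi/5)) + (exp(2*I*pi/5))] = 0/5 = 0
  <chi_3*chi_1, chi_1> = (1/5)[1*(1)*conj(1) + 1*(exp(-2*I*pi/5))*conj(exp(2*I*pi/5)) + 1*(exp(-4*I*pi/5))*conj(exp(4*I*pi/5)) + 1*(exp(4*I*pi/5))*conj(exp(-4*I*pi/5)) + 1*(exp(2*I*pi/5))*conj(exp(-2*I*pi/5))]
      = (1/5)[(1) + (exp(-4*I*pi/5)) + (exp(2*I*pi/5)) + (exp(-2*I*pi/5)) + (exp(4*I*pi/5))] = 0/5 = 0
  <chi_3*chi_1, chi_2> = (1/5)[1*(1)*conj(1) + 1*(exp(-2*I*pi/5))*conj(exp(4*I*pi/5)) + 1*(exp(-4*I*pi/5))*conj(exp(-2*I*pi/5)) + 1*(exp(4*I*pi/5))*conj(exp(2*I*pi/5)) + 1*(exp(2*I*pi/5))*conj(exp(-4*I*pi/5))]
      = (1/5)[(1) + (exp(4*I*pi/5)) + (exp(-2*I*pi/5)) + (exp(2*I*pi/5)) + (exp(-4*I*pi/5))] = 0/5 = 0
  <chi_3*chi_1, chi_3> = (1/5)[1*(1)*conj(1) + 1*(exp(-2*I*pi/5))*conj(exp(-4*I*pi/5)) + 1*(exp(-4*I*pi/5))*conj(exp(2*I*pi/5)) + 1*(exp(4*I*pi/5))*conj(exp(-2*I*pi/5)) + 1*(exp(2*I*pi/5))*conj(exp(4*I*pi/5))]
      = (1/5)[(1) + (exp(2*I*pi/5)) + (exp(4*I*pi/5)) + (exp(-4*I*pi/5)) + (exp(-2*I*pi/5))] = 0/5 = 0
  <chi_3*chi_1, chi_4> = (1/5)[1*(1)*conj(1) + 1*(exp(-2*I*pi/5))*conj(exp(-2*I*pi/5)) + 1*(exp(-4*I*pi/5))*conj(exp(-4*I*pi/5)) + 1*(exp(4*I*pi/5))*conj(exp(4*I*pi/5)) + 1*(exp(2*I*pi/5))*conj(exp(2*I*pi/5))]
      = (1/5)[(1) + (1) + (1) + (1) + (1)] = 5/5 = 1
(Exp terms are combined using exp(i*s)*conj(exp(i*t)) = exp(i*(s-t)), and sums of them are collapsed using the identity that for every m > 1 the m distinct m-th roots of unity sum to 0, e.g. 1 + exp(2*I*pi/3) + exp(-2*I*pi/3) = 0.)
Hence the multiplicities are chi_4: 1. Dimension check: dim(chi_3)*dim(chi_1) = 1*1 = 1 and sum (mult * dim) = 1*1 = 1.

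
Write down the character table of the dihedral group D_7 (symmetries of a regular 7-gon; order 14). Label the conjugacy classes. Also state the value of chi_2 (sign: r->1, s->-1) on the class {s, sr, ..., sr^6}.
Conjugacy classes: {e} of size 1, {r^1, r^6} of size 2, {r^2, r^5} of size 2, {r^3, r^4} of size 2, {s, sr, ..., sr^6} of size 7.
Character table:
  irrep \ class              {e} (size 1)  {r^1, r^6} (size 2)  {r^2, r^5} (size 2)  {r^3, r^4} (size 2)  {s, sr, ..., sr^6} (size 7)
  chi_1 (triv)               1             1                    1                    1                    1                          
  chi_2 (sign: r->1, s->-1)  1             1                    1                    1                    -1                         
  chi_3 (2d, j=1)            2             2*cos(2*pi/7)        -2*cos(3*pi/7)       -2*cos(pi/7)         0                          
  chi_4 (2d, j=2)            2             -2*cos(3*pi/7)       -2*cos(pi/7)         2*cos(2*pi/7)        0                          
  chi_5 (2d, j=3)            2             -2*cos(pi/7)         2*cos(2*pi/7)        -2*cos(3*pi/7)       0                          

Spot check: chi_2 (sign: r->1, s->-1) on {s, sr, ..., sr^6} = -1.

Details: D_7 has order 2*7 = 14 with 5 conjugacy classes, hence 5 irreducibles. Sum of squared dims 1 + 1 + 4 + 4 + 4 = 14 = |G|. Linear characters come from the abelianisation; the 2-dimensional irreps have character r^k -> 2*cos(2*pi*j*k/7), reflections -> 0.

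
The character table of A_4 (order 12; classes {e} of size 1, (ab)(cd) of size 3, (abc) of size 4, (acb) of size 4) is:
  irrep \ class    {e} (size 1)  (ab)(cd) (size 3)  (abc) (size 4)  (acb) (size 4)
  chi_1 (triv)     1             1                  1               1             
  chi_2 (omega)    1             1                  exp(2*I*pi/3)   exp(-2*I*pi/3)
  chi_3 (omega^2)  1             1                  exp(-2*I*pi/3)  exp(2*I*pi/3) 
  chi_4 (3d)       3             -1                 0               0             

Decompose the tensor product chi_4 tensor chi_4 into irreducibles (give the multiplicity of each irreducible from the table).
chi_4 tensor chi_4 = chi_1 + chi_2 + chi_3 + 2*chi_4 (all other irreducibles have multiplicity 0).

Why: The character of a tensor product is the pointwise product (chi_4 * chi_4)(C) = chi_4(C) * chi_4(C):
  {e}: (3)*(3), (ab)(cd): (-1)*(-1), (abc): (0)*(0), (acb): (0)*(0)
so (chi_4 * chi_4) takes values
  {e} -> 9, (ab)(cd) -> 1, (abc) -> 0, (acb) -> 0.
Now take the inner product of this character with each irreducible chi from the table, <chi_4*chi_4, chi> = (1/12) sum_C |C| (chi_4*chi_4)(C) conj(chi(C)):
  <chi_4*chi_4, chi_1> = (1/12)[1*(9)*conj(1) + 3*(1)*conj(1) + 4*(0)*conj(1) + 4*(0)*conj(1)]
      = (1/12)[(9) + (3) + (0) + (0)] = 12/12 = 1
  <chi_4*chi_4, chi_2> = (1/12)[1*(9)*conj(1) + 3*(1)*conj(1) + 4*(0)*conj(exp(2*I*pi/3)) + 4*(0)*conj(exp(-2*I*pi/3))]
      = (1/12)[(9) + (3) + (0) + (0)] = 12/12 = 1
  <chi_4*chi_4, chi_3> = (1/12)[1*(9)*conj(1) + 3*(1)*conj(1) + 4*(0)*conj(exp(-2*I*pi/3)) + 4*(0)*conj(exp(2*I*pi/3))]
      = (1/12)[(9) + (3) + (0) + (0)] = 12/12 = 1
  <chi_4*chi_4, chi_4> = (1/12)[1*(9)*conj(3) + 3*(1)*conj(-1) + 4*(0)*conj(0) + 4*(0)*conj(0)]
      = (1/12)[(27) + (-3) + (0) + (0)] = 24/12 = 2
(Exp terms are combined using exp(i*s)*conj(exp(i*t)) = exp(i*(s-t)), and sums of them are collapsed using the identity that for every m > 1 the m distinct m-th roots of unity sum to 0, e.g. 1 + exp(2*I*pi/3) + exp(-2*I*pi/3) = 0.)
Hence the multiplicities are chi_1: 1, chi_2: 1, chi_3: 1, chi_4: 2. Dimension check: dim(chi_4)*dim(chi_4) = 3*3 = 9 and sum (mult * dim) = 1*1 + 1*1 + 1*1 + 2*3 = 9.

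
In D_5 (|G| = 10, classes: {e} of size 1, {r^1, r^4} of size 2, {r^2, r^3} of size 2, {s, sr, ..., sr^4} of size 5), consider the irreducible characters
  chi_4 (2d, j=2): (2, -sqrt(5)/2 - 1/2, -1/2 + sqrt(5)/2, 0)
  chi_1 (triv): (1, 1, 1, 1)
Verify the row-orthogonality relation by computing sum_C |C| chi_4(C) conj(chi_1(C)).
Sum = 0; so <chi_4, chi_1> = 0 (distinct irreducibles are orthogonal).

Compute term by term over conjugacy classes (|C| * chi_4(C) * conj(chi_1(C))):
  1*(2)*conj(1) + 2*(-sqrt(5)/2 - 1/2)*conj(1) + 2*(-1/2 + sqrt(5)/2)*conj(1) + 5*(0)*conj(1)
  = (2) + (-sqrt(5) - 1) + (-1 + sqrt(5)) + (0)
  = 0.
Dividing by |G| = 10 gives 0/10 = 0, matching the row-orthogonality relation <chi_4, chi_1> = [chi_4 = chi_1].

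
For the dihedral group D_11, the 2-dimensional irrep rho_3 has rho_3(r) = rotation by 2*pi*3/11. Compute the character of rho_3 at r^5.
chi_{rho_3}(r^5) = 2*cos(2*pi*3*5/11) = -2*cos(3*pi/11)

Proof sketch: rho_3(r^5) is rotation by angle 2*pi*3*5/11, whose trace is 2*cos(2*pi*3*5/11) = -2*cos(3*pi/11).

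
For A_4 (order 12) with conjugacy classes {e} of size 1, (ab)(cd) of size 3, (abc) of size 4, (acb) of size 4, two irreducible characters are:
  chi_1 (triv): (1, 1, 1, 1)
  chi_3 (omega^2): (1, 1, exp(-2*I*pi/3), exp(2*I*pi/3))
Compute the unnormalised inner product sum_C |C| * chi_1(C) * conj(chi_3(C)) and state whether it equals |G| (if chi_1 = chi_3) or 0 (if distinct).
Sum = 0; so <chi_1, chi_3> = 0 (distinct irreducibles are orthogonal).

Why: Compute term by term over conjugacy classes (|C| * chi_1(C) * conj(chi_3(C))):
  1*(1)*conj(1) + 3*(1)*conj(1) + 4*(1)*conj(exp(-2*I*pi/3)) + 4*(1)*conj(exp(2*I*pi/3))
  = (1) + (3) + (4*exp(2*I*pi/3)) + (4*exp(-2*I*pi/3))
  = 0.
(Exp terms are combined using exp(i*s)*conj(exp(i*t)) = exp(i*(s-t)), and sums of them are collapsed using the identity that for every m > 1 the m distinct m-th roots of unity sum to 0, e.g. 1 + exp(2*I*pi/3) + exp(-2*I*pi/3) = 0.)
Dividing by |G| = 12 gives 0/12 = 0, matching the row-orthogonality relation <chi_1, chi_3> = [chi_1 = chi_3].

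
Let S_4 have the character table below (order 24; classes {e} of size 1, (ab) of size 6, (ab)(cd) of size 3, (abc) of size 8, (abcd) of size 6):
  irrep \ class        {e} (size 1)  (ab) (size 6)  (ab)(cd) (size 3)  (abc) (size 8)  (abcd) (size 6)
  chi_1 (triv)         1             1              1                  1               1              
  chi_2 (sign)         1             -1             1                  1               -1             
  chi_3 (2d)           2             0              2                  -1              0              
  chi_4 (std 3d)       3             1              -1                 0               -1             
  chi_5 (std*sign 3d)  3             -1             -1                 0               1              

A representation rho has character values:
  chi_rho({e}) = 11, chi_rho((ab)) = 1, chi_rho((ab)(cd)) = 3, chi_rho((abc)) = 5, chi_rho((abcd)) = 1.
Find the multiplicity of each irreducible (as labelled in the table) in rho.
Multiplicities: chi_1: 3, chi_2: 2, chi_3: 0, chi_4: 1, chi_5: 1.

Solution. Use <chi_rho, chi> = (1/|G|) sum_C |C| * chi_rho(C) * conj(chi(C)) with |G| = 24 for each irreducible chi in the table:
  <chi_rho, chi_1> = (1/24)[1*(11)*conj(1) + 6*(1)*conj(1) + 3*(3)*conj(1) + 8*(5)*conj(1) + 6*(1)*conj(1)]
      = (1/24)[(11) + (6) + (9) + (40) + (6)] = 72/24 = 3
  <chi_rho, chi_2> = (1/24)[1*(11)*conj(1) + 6*(1)*conj(-1) + 3*(3)*conj(1) + 8*(5)*conj(1) + 6*(1)*conj(-1)]
      = (1/24)[(11) + (-6) + (9) + (40) + (-6)] = 48/24 = 2
  <chi_rho, chi_3> = (1/24)[1*(11)*conj(2) + 6*(1)*conj(0) + 3*(3)*conj(2) + 8*(5)*conj(-1) + 6*(1)*conj(0)]
      = (1/24)[(22) + (0) + (18) + (-40) + (0)] = 0/24 = 0
  <chi_rho, chi_4> = (1/24)[1*(11)*conj(3) + 6*(1)*conj(1) + 3*(3)*conj(-1) + 8*(5)*conj(0) + 6*(1)*conj(-1)]
      = (1/24)[(33) + (6) + (-9) + (0) + (-6)] = 24/24 = 1
  <chi_rho, chi_5> = (1/24)[1*(11)*conj(3) + 6*(1)*conj(-1) + 3*(3)*conj(-1) + 8*(5)*conj(0) + 6*(1)*conj(1)]
      = (1/24)[(33) + (-6) + (-9) + (0) + (6)] = 24/24 = 1
Dimension check: dim(rho) = sum (mult * dim) = 3*1 + 2*1 + 0*2 + 1*3 + 1*3 = 11 = chi_rho(e) = 11.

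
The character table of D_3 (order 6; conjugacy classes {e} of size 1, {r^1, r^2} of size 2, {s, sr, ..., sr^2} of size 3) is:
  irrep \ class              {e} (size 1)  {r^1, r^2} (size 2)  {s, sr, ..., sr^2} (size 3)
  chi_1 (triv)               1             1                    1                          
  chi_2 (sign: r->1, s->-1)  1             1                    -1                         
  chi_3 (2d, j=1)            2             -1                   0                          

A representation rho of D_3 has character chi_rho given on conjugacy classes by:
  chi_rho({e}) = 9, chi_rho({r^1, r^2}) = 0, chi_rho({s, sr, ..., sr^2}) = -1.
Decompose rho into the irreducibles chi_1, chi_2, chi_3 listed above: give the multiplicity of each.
Multiplicities: chi_1: 1, chi_2: 2, chi_3: 3.

Argument: Use <chi_rho, chi> = (1/|G|) sum_C |C| * chi_rho(C) * conj(chi(C)) with |G| = 6 for each irreducible chi in the table:
  <chi_rho, chi_1> = (1/6)[1*(9)*conj(1) + 2*(0)*conj(1) + 3*(-1)*conj(1)]
      = (1/6)[(9) + (0) + (-3)] = 6/6 = 1
  <chi_rho, chi_2> = (1/6)[1*(9)*conj(1) + 2*(0)*conj(1) + 3*(-1)*conj(-1)]
      = (1/6)[(9) + (0) + (3)] = 12/6 = 2
  <chi_rho, chi_3> = (1/6)[1*(9)*conj(2) + 2*(0)*conj(-1) + 3*(-1)*conj(0)]
      = (1/6)[(18) + (0) + (0)] = 18/6 = 3
Dimension check: dim(rho) = sum (mult * dim) = 1*1 + 2*1 + 3*2 = 9 = chi_rho(e) = 9.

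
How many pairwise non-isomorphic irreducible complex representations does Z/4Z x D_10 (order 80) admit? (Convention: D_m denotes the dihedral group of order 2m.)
32

Working: The number of irreducible complex representations of a finite group equals its number of conjugacy classes. For a direct product, #classes(G x H) = #classes(G) * #classes(H). Z/4Z has 4 classes (abelian), D_10 has 8 classes, so 4 * 8 = 32, so Z/4Z x D_10 (order 80) has exactly 32 irreducible complex representations.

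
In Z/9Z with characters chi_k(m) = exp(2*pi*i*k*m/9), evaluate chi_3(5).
chi_3(5) = zeta_9^15 = exp(-2*I*pi/3)

Derivation: chi_3(5) = zeta_9^(3*5) = zeta_9^15. Since zeta_9^9 = 1, this equals zeta_9^6 = exp(2*pi*i*6/9) = exp(-2*I*pi/3).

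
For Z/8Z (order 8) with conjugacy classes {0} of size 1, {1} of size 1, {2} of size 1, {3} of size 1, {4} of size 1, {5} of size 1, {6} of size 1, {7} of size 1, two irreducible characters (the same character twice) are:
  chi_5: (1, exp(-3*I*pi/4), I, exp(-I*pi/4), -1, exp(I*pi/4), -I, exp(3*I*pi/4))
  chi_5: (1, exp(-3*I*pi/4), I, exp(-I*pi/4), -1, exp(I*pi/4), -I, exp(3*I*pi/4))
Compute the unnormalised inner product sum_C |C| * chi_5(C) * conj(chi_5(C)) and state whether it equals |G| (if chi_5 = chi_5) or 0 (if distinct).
Sum = 8 = |G| = 8; so <chi_5, chi_5> = 1 (norm-1 confirms irreducibility).

Justification: Compute term by term over conjugacy classes (|C| * chi_5(C) * conj(chi_5(C))):
  1*(1)*conj(1) + 1*(exp(-3*I*pi/4))*conj(exp(-3*I*pi/4)) + 1*(I)*conj(I) + 1*(exp(-I*pi/4))*conj(exp(-I*pi/4)) + 1*(-1)*conj(-1) + 1*(exp(I*pi/4))*conj(exp(I*pi/4)) + 1*(-I)*conj(-I) + 1*(exp(3*I*pi/4))*conj(exp(3*I*pi/4))
  = (1) + (1) + (1) + (1) + (1) + (1) + (1) + (1)
  = 8.
(Exp terms are combined using exp(i*s)*conj(exp(i*t)) = exp(i*(s-t)), and sums of them are collapsed using the identity that for every m > 1 the m distinct m-th roots of unity sum to 0, e.g. 1 + exp(2*I*pi/3) + exp(-2*I*pi/3) = 0.)
Dividing by |G| = 8 gives 8/8 = 1, matching the row-orthogonality relation <chi_5, chi_5> = [chi_5 = chi_5].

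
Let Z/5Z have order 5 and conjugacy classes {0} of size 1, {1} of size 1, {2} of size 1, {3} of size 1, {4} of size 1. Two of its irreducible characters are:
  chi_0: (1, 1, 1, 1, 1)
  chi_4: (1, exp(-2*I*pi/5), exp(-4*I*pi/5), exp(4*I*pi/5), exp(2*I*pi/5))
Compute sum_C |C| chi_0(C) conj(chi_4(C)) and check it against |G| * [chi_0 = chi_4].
Sum = 0; so <chi_0, chi_4> = 0 (distinct irreducibles are orthogonal).

Why: Compute term by term over conjugacy classes (|C| * chi_0(C) * conj(chi_4(C))):
  1*(1)*conj(1) + 1*(1)*conj(exp(-2*I*pi/5)) + 1*(1)*conj(exp(-4*I*pi/5)) + 1*(1)*conj(exp(4*I*pi/5)) + 1*(1)*conj(exp(2*I*pi/5))
  = (1) + (exp(2*I*pi/5)) + (exp(4*I*pi/5)) + (exp(-4*I*pi/5)) + (exp(-2*I*pi/5))
  = 0.
(Exp terms are combined using exp(i*s)*conj(exp(i*t)) = exp(i*(s-t)), and sums of them are collapsed using the identity that for every m > 1 the m distinct m-th roots of unity sum to 0, e.g. 1 + exp(2*I*pi/3) + exp(-2*I*pi/3) = 0.)
Dividing by |G| = 5 gives 0/5 = 0, matching the row-orthogonality relation <chi_0, chi_4> = [chi_0 = chi_4].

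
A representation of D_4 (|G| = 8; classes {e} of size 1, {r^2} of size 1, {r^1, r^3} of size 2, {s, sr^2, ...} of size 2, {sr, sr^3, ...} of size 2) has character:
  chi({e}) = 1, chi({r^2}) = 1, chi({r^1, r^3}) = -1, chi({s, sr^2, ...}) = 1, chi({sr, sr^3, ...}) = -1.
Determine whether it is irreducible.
Irreducible: <chi, chi> = 1.

<chi, chi> = (1/|G|) sum_C |C| * |chi(C)|^2 = (1/8)[1*|1|^2 + 1*|1|^2 + 2*|-1|^2 + 2*|1|^2 + 2*|-1|^2]
  = (1/8)[(1) + (1) + (2) + (2) + (2)] = 8/8 = 1.
A character is irreducible iff <chi, chi> = 1, so this representation is irreducible.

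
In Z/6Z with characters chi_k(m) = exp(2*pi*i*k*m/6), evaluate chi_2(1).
chi_2(1) = zeta_6^2 = exp(2*I*pi/3)

Explanation: chi_2(1) = zeta_6^(2*1) = zeta_6^2. Since zeta_6^6 = 1, this equals zeta_6^2 = exp(2*pi*i*2/6) = exp(2*I*pi/3).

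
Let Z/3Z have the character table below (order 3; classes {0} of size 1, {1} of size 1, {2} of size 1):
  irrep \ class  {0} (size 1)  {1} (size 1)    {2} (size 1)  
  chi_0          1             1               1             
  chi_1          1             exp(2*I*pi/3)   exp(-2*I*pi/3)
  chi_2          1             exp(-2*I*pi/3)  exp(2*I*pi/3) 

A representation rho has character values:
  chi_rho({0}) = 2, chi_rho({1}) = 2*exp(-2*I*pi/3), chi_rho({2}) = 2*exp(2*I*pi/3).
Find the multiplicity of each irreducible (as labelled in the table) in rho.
Multiplicities: chi_0: 0, chi_1: 0, chi_2: 2.

Derivation: Use <chi_rho, chi> = (1/|G|) sum_C |C| * chi_rho(C) * conj(chi(C)) with |G| = 3 for each irreducible chi in the table:
  <chi_rho, chi_0> = (1/3)[1*(2)*conj(1) + 1*(2*exp(-2*I*pi/3))*conj(1) + 1*(2*exp(2*I*pi/3))*conj(1)]
      = (1/3)[(2) + (2*exp(-2*I*pi/3)) + (2*exp(2*I*pi/3))] = 0/3 = 0
  <chi_rho, chi_1> = (1/3)[1*(2)*conj(1) + 1*(2*exp(-2*I*pi/3))*conj(exp(2*I*pi/3)) + 1*(2*exp(2*I*pi/3))*conj(exp(-2*I*pi/3))]
      = (1/3)[(2) + (2*exp(2*I*pi/3)) + (2*exp(-2*I*pi/3))] = 0/3 = 0
  <chi_rho, chi_2> = (1/3)[1*(2)*conj(1) + 1*(2*exp(-2*I*pi/3))*conj(exp(-2*I*pi/3)) + 1*(2*exp(2*I*pi/3))*conj(exp(2*I*pi/3))]
      = (1/3)[(2) + (2) + (2)] = 6/3 = 2
(Exp terms are combined using exp(i*s)*conj(exp(i*t)) = exp(i*(s-t)), and sums of them are collapsed using the identity that for every m > 1 the m distinct m-th roots of unity sum to 0, e.g. 1 + exp(2*I*pi/3) + exp(-2*I*pi/3) = 0.)
Dimension check: dim(rho) = sum (mult * dim) = 0*1 + 0*1 + 2*1 = 2 = chi_rho(e) = 2.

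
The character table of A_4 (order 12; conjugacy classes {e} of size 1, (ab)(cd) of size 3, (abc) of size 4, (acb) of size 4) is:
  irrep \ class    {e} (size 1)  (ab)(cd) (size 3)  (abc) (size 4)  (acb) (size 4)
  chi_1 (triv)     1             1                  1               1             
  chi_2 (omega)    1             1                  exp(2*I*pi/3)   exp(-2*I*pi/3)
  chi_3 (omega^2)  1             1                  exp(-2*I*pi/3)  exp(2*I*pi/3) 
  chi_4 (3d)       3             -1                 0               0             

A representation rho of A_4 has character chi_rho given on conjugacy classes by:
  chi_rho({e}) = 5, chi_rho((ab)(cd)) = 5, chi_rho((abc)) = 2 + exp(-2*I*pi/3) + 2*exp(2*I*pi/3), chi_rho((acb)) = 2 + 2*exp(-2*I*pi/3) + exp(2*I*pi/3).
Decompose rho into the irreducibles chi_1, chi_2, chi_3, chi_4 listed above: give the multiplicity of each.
Multiplicities: chi_1: 2, chi_2: 2, chi_3: 1, chi_4: 0.

Justification: Use <chi_rho, chi> = (1/|G|) sum_C |C| * chi_rho(C) * conj(chi(C)) with |G| = 12 for each irreducible chi in the table:
  <chi_rho, chi_1> = (1/12)[1*(5)*conj(1) + 3*(5)*conj(1) + 4*(2 + exp(-2*I*pi/3) + 2*exp(2*I*pi/3))*conj(1) + 4*(2 + 2*exp(-2*I*pi/3) + exp(2*I*pi/3))*conj(1)]
      = (1/12)[(5) + (15) + (8 + 4*exp(-2*I*pi/3) + 8*exp(2*I*pi/3)) + (8 + 8*exp(-2*I*pi/3) + 4*exp(2*I*pi/3))] = 24/12 = 2
  <chi_rho, chi_2> = (1/12)[1*(5)*conj(1) + 3*(5)*conj(1) + 4*(2 + exp(-2*I*pi/3) + 2*exp(2*I*pi/3))*conj(exp(2*I*pi/3)) + 4*(2 + 2*exp(-2*I*pi/3) + exp(2*I*pi/3))*conj(exp(-2*I*pi/3))]
      = (1/12)[(5) + (15) + (8 + 8*exp(-2*I*pi/3) + 4*exp(2*I*pi/3)) + (8 + 4*exp(-2*I*pi/3) + 8*exp(2*I*pi/3))] = 24/12 = 2
  <chi_rho, chi_3> = (1/12)[1*(5)*conj(1) + 3*(5)*conj(1) + 4*(2 + exp(-2*I*pi/3) + 2*exp(2*I*pi/3))*conj(exp(-2*I*pi/3)) + 4*(2 + 2*exp(-2*I*pi/3) + exp(2*I*pi/3))*conj(exp(2*I*pi/3))]
      = (1/12)[(5) + (15) + (-4) + (-4)] = 12/12 = 1
  <chi_rho, chi_4> = (1/12)[1*(5)*conj(3) + 3*(5)*conj(-1) + 4*(2 + exp(-2*I*pi/3) + 2*exp(2*I*pi/3))*conj(0) + 4*(2 + 2*exp(-2*I*pi/3) + exp(2*I*pi/3))*conj(0)]
      = (1/12)[(15) + (-15) + (0) + (0)] = 0/12 = 0
(Exp terms are combined using exp(i*s)*conj(exp(i*t)) = exp(i*(s-t)), and sums of them are collapsed using the identity that for every m > 1 the m distinct m-th roots of unity sum to 0, e.g. 1 + exp(2*I*pi/3) + exp(-2*I*pi/3) = 0.)
Dimension check: dim(rho) = sum (mult * dim) = 2*1 + 2*1 + 1*1 + 0*3 = 5 = chi_rho(e) = 5.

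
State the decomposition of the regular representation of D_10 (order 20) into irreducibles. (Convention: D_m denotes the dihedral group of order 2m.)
Each irreducible V_i of dimension d_i appears with multiplicity d_i, i.e. rho_reg = (direct sum over all irreducibles V_i) d_i V_i. The irreducible dimensions for D_10 are 1, 1, 1, 1, 2, 2, 2, 2: 4 irreducibles of dimension 1, each with multiplicity 1; 4 irreducibles of dimension 2, each with multiplicity 2. Total dimension 4*1*1 + 4*2*2 = 20 = |G|.

Working: General theorem: in the regular representation of a finite group G, each irreducible appears with multiplicity equal to its dimension. Check: dim(rho_reg) = sum d_i^2 = 1 + 1 + 1 + 1 + 4 + 4 + 4 + 4 = 20 = |G|.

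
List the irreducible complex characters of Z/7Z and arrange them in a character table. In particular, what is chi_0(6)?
Character table of Z/7Z (irreps indexed chi_0,...,chi_6 with chi_k(m) = zeta_7^(k*m), zeta_7 = exp(2*pi*i/7)):
  irrep \ class  {0} (size 1)  {1} (size 1)    {2} (size 1)    {3} (size 1)    {4} (size 1)    {5} (size 1)    {6} (size 1)  
  chi_0          1             1               1               1               1               1               1             
  chi_1          1             exp(2*I*pi/7)   exp(4*I*pi/7)   exp(6*I*pi/7)   exp(-6*I*pi/7)  exp(-4*I*pi/7)  exp(-2*I*pi/7)
  chi_2          1             exp(4*I*pi/7)   exp(-6*I*pi/7)  exp(-2*I*pi/7)  exp(2*I*pi/7)   exp(6*I*pi/7)   exp(-4*I*pi/7)
  chi_3          1             exp(6*I*pi/7)   exp(-2*I*pi/7)  exp(4*I*pi/7)   exp(-4*I*pi/7)  exp(2*I*pi/7)   exp(-6*I*pi/7)
  chi_4          1             exp(-6*I*pi/7)  exp(2*I*pi/7)   exp(-4*I*pi/7)  exp(4*I*pi/7)   exp(-2*I*pi/7)  exp(6*I*pi/7) 
  chi_5          1             exp(-4*I*pi/7)  exp(6*I*pi/7)   exp(2*I*pi/7)   exp(-2*I*pi/7)  exp(-6*I*pi/7)  exp(4*I*pi/7) 
  chi_6          1             exp(-2*I*pi/7)  exp(-4*I*pi/7)  exp(-6*I*pi/7)  exp(6*I*pi/7)   exp(4*I*pi/7)   exp(2*I*pi/7) 

Spot check: chi_0(6) = zeta_7^(0*6) = zeta_7^0 = 1.

Details: Z/7Z is abelian, so all 7 irreducible complex representations are 1-dimensional. They are given by chi_k(m) = zeta_7^(k*m) for k = 0,...,6. Row orthogonality: sum_m chi_k(m) conj(chi_l(m)) = 7 * [k = l].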